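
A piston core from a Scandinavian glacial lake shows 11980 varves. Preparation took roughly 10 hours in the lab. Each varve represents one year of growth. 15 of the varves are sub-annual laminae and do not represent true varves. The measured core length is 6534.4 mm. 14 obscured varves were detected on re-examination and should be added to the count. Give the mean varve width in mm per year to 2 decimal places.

0.55 mm per year

After corrections the count is 11980 − 15 + 14 = 11979 varves.
Extension rate ≈ 6534.4 / 11979 = 0.55 mm per year.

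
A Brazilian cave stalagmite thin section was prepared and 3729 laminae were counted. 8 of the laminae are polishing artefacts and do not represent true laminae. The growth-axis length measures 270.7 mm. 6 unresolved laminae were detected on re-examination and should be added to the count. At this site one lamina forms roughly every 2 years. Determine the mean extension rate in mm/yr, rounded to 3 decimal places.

Adjusted count: 3729 − 8 + 6 = 3727 laminae.
Multiplying by 2 years per lamina: 3727 × 2 = 7454 years.
Extension rate ≈ 270.7 / 7454 = 0.036 mm/yr.

0.036 mm/yr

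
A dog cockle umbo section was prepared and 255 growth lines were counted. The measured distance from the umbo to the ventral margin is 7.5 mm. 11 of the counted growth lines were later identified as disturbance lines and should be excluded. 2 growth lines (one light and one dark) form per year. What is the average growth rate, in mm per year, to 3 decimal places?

Adjusted count: 255 − 11 = 244 growth lines.
With 2 growth lines per year, 244 / 2 = 122 years.
7.5 mm over 122 years gives 7.5 / 122 ≈ 0.061 mm per year.

0.061 mm per year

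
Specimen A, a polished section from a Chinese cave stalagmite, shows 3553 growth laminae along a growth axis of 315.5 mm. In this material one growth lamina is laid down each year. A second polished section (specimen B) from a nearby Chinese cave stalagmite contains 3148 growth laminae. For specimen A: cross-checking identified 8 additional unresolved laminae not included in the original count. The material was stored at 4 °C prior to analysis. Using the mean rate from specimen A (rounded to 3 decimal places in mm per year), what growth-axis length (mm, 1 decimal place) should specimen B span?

Specimen A: adjusted count: 3553 + 8 = 3561 growth laminae.
A: 315.5 mm over 3561 years gives 315.5 / 3561 ≈ 0.089 mm per year.
B's length ≈ 0.089 × 3148 = 280.2 mm.

280.2 mm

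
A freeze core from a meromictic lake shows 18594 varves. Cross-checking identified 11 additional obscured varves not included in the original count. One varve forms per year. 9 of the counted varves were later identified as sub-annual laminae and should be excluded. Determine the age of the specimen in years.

True varve count = 18594 − 9 + 11 = 18596.
With a one-to-one varve periodicity this is 18596 years.

18596 years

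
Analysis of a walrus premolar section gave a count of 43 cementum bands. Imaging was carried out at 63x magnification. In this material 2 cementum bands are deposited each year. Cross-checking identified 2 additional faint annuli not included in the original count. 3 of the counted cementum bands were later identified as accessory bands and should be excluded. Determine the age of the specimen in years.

After corrections the count is 43 − 3 + 2 = 42 cementum bands.
With 2 cementum bands per year, 42 / 2 = 21 years.

21 yr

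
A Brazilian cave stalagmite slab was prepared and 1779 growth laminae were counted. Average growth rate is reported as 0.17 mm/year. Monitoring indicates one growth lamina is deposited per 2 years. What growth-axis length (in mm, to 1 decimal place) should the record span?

Multiplying by 2 years per growth lamina: 1779 × 2 = 3558 years.
Length ≈ 0.17 × 3558 = 604.9 mm.

604.9 mm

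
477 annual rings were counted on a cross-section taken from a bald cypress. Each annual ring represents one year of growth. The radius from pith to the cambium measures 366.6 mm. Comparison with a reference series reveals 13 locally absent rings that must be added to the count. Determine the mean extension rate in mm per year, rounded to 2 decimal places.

Adjusted count: 477 + 13 = 490 annual rings.
Extension rate ≈ 366.6 / 490 = 0.75 mm per year.

0.75 mm per year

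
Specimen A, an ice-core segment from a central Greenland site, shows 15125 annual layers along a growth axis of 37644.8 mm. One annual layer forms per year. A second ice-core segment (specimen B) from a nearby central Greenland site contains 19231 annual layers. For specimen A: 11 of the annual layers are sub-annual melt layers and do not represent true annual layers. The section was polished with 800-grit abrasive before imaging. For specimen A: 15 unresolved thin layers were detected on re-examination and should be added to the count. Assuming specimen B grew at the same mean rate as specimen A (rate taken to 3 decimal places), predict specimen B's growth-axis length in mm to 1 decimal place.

Specimen A: adjusted count: 15125 − 11 + 15 = 15129 annual layers.
A: 37644.8 mm over 15129 years gives 37644.8 / 15129 ≈ 2.488 mm/yr.
For B, 2.488 mm/year × 19231 years = 47846.7 mm.

47846.7 mm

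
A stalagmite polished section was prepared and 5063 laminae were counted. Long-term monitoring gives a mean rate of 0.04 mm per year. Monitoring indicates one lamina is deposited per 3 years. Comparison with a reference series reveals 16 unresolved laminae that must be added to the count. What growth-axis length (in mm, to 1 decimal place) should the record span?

After corrections the count is 5063 + 16 = 5079 laminae.
Multiplying by 3 years per lamina: 5079 × 3 = 15237 years.
Length ≈ 0.04 × 15237 = 609.5 mm.

609.5 mm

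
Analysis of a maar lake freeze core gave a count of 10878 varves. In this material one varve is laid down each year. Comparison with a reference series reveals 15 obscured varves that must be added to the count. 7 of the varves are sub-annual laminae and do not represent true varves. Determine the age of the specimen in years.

Correcting the raw count gives 10878 − 7 + 15 = 10886 true varves.
One varve per year makes the duration 10886 years.

10886 years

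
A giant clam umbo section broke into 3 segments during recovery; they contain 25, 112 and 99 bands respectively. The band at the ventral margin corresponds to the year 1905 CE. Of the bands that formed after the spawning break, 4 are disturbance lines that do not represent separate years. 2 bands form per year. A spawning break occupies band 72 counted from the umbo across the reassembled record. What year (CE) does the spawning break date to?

1825 CE

Total bands = 25 + 112 + 99 = 236.
The spawning break sits at band 72 from the umbo, so 236 − 72 = 164 bands formed after it.
Excluding 4 false bands: 164 − 4 = 160.
With 2 bands per year, 160 / 2 = 80 years.
1905 − 80 = 1825 CE.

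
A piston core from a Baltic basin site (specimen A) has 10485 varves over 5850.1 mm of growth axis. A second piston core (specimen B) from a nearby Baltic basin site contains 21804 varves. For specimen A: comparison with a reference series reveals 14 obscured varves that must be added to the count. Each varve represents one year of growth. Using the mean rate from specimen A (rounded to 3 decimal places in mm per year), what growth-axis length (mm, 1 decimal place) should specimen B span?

Specimen A: adjusted count: 10485 + 14 = 10499 varves.
A: Extension rate ≈ 5850.1 / 10499 = 0.557 mm per year.
B's length ≈ 0.557 × 21804 = 12144.8 mm.

12144.8 mm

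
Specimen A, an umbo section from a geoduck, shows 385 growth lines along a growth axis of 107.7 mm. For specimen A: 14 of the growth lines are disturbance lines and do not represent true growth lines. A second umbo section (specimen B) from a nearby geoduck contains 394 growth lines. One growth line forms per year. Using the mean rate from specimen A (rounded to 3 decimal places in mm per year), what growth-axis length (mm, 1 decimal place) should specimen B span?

Specimen A: correcting the raw count gives 385 − 14 = 371 true growth lines.
A: Extension rate ≈ 107.7 / 371 = 0.290 mm/year.
Length of B = 0.290 × 394 = 114.3 mm.

114.3 mm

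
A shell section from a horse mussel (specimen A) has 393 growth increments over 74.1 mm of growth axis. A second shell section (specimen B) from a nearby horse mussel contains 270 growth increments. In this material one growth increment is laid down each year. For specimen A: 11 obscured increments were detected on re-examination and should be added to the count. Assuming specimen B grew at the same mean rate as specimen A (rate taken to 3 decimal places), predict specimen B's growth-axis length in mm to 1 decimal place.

49.4 mm

Specimen A: correcting the raw count gives 393 + 11 = 404 true growth increments.
A: Mean rate = 74.1 mm / 404 years ≈ 0.183 mm/yr.
B's length ≈ 0.183 × 270 = 49.4 mm.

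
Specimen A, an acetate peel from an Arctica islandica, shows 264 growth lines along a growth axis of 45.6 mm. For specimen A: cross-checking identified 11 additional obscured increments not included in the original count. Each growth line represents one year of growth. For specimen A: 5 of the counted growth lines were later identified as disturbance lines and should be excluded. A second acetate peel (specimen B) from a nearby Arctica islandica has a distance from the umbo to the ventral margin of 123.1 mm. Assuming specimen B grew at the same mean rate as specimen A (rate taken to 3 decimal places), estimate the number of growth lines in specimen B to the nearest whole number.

728 growth lines

Specimen A: adjusted count: 264 − 5 + 11 = 270 growth lines.
A: 45.6 mm over 270 years gives 45.6 / 270 ≈ 0.169 mm/year.
Specimen B: 123.1 mm / 0.169 mm per year = 728.40 years ≈ 728 growth lines.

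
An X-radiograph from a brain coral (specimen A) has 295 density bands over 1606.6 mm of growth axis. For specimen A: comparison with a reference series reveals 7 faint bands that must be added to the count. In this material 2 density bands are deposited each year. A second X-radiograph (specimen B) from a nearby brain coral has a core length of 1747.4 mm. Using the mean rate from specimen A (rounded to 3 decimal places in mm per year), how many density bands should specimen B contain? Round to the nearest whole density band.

Specimen A: adjusted count: 295 + 7 = 302 density bands.
Specimen A: dividing by 2 density bands per year: 302 / 2 = 151 years.
A: Extension rate ≈ 1606.6 / 151 = 10.640 mm per year.
Specimen B: 1747.4 mm / 10.640 mm per year = 164.23 years; at 2 density bands per year that is 164.23 × 2 ≈ 328 density bands.

328 density bands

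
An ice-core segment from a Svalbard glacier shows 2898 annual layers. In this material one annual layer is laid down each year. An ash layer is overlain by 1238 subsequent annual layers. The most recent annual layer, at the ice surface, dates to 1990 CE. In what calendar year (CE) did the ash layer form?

There are 1238 annual layers younger than the ash layer.
Counting back 1238 years from 1990 CE places the ash layer in 1990 − 1238 = 752 CE.

752 CE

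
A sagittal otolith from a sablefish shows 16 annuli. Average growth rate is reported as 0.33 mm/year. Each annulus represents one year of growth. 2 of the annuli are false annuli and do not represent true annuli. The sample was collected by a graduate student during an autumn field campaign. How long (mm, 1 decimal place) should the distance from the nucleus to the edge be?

4.6 mm

True annulus count = 16 − 2 = 14.
Predicted length = 0.33 mm/year × 14 years = 4.6 mm.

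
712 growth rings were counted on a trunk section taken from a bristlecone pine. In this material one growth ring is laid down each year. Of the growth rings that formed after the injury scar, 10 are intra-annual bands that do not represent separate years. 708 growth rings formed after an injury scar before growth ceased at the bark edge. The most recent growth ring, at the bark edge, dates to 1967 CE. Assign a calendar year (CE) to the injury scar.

1269 CE

708 growth rings post-date the injury scar.
708 − 10 false = 698 true growth rings after the injury scar.
1967 − 698 = 1269 CE.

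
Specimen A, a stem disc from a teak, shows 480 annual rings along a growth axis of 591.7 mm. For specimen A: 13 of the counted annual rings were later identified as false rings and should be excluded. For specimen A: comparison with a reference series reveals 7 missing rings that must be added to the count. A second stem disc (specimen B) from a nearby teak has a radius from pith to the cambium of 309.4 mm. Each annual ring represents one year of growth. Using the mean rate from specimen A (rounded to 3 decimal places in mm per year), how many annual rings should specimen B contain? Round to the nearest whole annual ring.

Specimen A: correcting the raw count gives 480 − 13 + 7 = 474 true annual rings.
A: 591.7 mm over 474 years gives 591.7 / 474 ≈ 1.248 mm per year.
For B, 309.4 / 1.248 = 247.92 years ≈ 248 annual rings.

248 annual rings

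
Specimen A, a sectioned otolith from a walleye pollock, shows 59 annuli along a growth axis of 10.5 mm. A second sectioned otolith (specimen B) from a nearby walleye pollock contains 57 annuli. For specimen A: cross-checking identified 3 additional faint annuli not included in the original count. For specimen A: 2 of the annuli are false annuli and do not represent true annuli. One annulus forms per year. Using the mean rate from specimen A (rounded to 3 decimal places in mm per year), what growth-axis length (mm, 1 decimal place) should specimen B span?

Specimen A: true annulus count = 59 − 2 + 3 = 60.
A: 10.5 mm over 60 years gives 10.5 / 60 ≈ 0.175 mm/year.
B's length ≈ 0.175 × 57 = 10.0 mm.

10.0 mm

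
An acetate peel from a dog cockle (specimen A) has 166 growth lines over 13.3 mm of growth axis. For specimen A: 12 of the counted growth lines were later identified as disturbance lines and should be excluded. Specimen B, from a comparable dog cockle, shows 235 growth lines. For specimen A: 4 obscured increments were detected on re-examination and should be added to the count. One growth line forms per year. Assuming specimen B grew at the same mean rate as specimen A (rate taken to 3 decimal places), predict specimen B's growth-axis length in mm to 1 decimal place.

Specimen A: adjusted count: 166 − 12 + 4 = 158 growth lines.
A: 13.3 mm over 158 years gives 13.3 / 158 ≈ 0.084 mm/year.
For B, 0.084 mm/year × 235 years = 19.7 mm.

19.7 mm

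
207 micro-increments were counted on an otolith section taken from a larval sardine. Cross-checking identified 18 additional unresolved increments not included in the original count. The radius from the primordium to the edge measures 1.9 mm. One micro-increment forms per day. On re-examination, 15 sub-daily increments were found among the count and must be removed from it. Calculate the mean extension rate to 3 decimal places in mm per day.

0.009 mm per day

After corrections the count is 207 − 15 + 18 = 210 micro-increments.
Mean rate = 1.9 mm / 210 days ≈ 0.009 mm per day.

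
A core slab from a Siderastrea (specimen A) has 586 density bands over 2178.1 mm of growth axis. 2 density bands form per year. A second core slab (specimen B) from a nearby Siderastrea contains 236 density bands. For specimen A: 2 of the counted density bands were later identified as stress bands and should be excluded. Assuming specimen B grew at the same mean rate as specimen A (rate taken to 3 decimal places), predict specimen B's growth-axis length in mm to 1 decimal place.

880.2 mm

Specimen A: correcting the raw count gives 586 − 2 = 584 true density bands.
Specimen A: dividing by 2 density bands per year: 584 / 2 = 292 years.
A: Extension rate ≈ 2178.1 / 292 = 7.459 mm/yr.
Specimen B: with 2 density bands per year, 236 / 2 = 118 years. Length of B = 7.459 × 118 = 880.2 mm.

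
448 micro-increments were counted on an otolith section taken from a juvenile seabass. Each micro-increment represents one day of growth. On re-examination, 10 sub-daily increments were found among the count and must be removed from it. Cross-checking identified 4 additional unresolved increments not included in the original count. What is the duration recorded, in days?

After corrections the count is 448 − 10 + 4 = 442 micro-increments.
At one micro-increment per day, that is 442 days.

442 days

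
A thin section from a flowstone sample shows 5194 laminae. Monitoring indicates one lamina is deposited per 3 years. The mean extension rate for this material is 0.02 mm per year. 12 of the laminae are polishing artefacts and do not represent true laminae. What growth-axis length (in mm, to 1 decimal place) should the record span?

310.9 mm

Adjusted count: 5194 − 12 = 5182 laminae.
Multiplying by 3 years per lamina: 5182 × 3 = 15546 years.
15546 years at 0.02 mm/year gives 0.02 × 15546 = 310.9 mm.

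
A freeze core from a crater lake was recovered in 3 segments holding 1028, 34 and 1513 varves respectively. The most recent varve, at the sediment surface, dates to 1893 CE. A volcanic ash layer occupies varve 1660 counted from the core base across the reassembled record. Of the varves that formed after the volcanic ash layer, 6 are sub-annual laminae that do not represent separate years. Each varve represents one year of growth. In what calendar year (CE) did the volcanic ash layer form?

984 CE

Total varves = 1028 + 34 + 1513 = 2575.
2575 − 1660 = 915 varves lie beyond the volcanic ash layer toward the sediment surface.
915 − 6 false = 909 true varves after the volcanic ash layer.
The varve at the sediment surface is 1893 CE, so the volcanic ash layer dates to 1893 − 909 = 984 CE.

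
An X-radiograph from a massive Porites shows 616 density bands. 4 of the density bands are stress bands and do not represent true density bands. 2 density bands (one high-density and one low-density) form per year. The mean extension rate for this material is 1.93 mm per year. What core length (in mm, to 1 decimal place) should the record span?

True density band count = 616 − 4 = 612.
Dividing by 2 density bands per year: 612 / 2 = 306 years.
306 years at 1.93 mm/year gives 1.93 × 306 = 590.6 mm.

590.6 mm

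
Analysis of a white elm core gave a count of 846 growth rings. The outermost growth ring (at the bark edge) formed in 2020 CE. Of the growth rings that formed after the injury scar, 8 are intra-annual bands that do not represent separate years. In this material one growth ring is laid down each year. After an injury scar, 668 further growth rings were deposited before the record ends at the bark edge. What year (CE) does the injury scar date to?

1360 CE

There are 668 growth rings younger than the injury scar.
668 − 8 false = 660 true growth rings after the injury scar.
2020 − 660 = 1360 CE.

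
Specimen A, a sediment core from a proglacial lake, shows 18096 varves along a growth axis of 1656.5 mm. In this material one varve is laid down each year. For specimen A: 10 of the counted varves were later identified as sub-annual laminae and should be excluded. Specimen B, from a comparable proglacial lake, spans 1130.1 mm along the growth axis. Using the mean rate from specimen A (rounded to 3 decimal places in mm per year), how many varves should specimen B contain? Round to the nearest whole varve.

12284 varves

Specimen A: after corrections the count is 18096 − 10 = 18086 varves.
A: Mean rate = 1656.5 mm / 18086 years ≈ 0.092 mm/year.
For B, 1130.1 / 0.092 = 12283.70 years ≈ 12284 varves.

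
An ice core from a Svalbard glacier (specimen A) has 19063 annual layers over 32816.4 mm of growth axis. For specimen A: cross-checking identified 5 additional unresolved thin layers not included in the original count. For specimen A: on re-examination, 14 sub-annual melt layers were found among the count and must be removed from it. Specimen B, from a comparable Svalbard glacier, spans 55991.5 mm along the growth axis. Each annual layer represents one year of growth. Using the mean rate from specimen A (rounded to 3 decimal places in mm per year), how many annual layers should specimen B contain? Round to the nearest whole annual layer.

Specimen A: after corrections the count is 19063 − 14 + 5 = 19054 annual layers.
A: Extension rate ≈ 32816.4 / 19054 = 1.722 mm/year.
Specimen B: 55991.5 mm / 1.722 mm per year = 32515.39 years ≈ 32515 annual layers.

32515 annual layers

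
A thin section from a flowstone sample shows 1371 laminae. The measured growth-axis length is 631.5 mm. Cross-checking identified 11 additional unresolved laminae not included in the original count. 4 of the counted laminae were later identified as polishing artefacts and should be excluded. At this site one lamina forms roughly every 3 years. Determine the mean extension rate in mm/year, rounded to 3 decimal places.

True lamina count = 1371 − 4 + 11 = 1378.
Multiplying by 3 years per lamina: 1378 × 3 = 4134 years.
631.5 mm over 4134 years gives 631.5 / 4134 ≈ 0.153 mm/year.

0.153 mm/year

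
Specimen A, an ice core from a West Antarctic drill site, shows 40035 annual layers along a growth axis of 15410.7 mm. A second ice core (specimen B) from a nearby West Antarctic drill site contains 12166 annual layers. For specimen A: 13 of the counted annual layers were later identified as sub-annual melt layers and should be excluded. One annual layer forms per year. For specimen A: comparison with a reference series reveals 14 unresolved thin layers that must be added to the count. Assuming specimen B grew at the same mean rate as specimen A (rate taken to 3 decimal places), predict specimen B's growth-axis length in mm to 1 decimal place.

4683.9 mm

Specimen A: correcting the raw count gives 40035 − 13 + 14 = 40036 true annual layers.
A: 15410.7 mm over 40036 years gives 15410.7 / 40036 ≈ 0.385 mm per year.
Length of B = 0.385 × 12166 = 4683.9 mm.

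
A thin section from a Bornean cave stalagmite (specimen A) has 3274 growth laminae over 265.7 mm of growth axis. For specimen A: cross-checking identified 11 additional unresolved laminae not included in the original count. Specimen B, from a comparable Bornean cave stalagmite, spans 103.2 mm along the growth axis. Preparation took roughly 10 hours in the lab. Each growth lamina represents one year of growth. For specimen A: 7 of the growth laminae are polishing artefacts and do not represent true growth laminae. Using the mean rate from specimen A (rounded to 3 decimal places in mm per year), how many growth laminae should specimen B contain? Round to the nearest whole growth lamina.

Specimen A: after corrections the count is 3274 − 7 + 11 = 3278 growth laminae.
A: 265.7 mm over 3278 years gives 265.7 / 3278 ≈ 0.081 mm/year.
Specimen B: 103.2 mm / 0.081 mm per year = 1274.07 years ≈ 1274 growth laminae.

1274 growth laminae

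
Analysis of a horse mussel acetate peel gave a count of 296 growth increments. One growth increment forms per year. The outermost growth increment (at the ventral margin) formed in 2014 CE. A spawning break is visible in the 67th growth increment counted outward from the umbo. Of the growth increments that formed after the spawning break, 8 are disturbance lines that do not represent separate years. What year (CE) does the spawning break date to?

1793 CE

The spawning break sits at growth increment 67 from the umbo, so 296 − 67 = 229 growth increments formed after it.
Excluding 8 false growth increments: 229 − 8 = 221.
Counting back 221 years from 2014 CE places the spawning break in 2014 − 221 = 1793 CE.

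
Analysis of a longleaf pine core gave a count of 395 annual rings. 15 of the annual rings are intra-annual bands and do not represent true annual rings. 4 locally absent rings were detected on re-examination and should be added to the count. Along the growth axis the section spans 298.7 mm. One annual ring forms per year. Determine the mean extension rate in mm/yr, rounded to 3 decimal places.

0.778 mm/yr

True annual ring count = 395 − 15 + 4 = 384.
Mean rate = 298.7 mm / 384 years ≈ 0.778 mm/yr.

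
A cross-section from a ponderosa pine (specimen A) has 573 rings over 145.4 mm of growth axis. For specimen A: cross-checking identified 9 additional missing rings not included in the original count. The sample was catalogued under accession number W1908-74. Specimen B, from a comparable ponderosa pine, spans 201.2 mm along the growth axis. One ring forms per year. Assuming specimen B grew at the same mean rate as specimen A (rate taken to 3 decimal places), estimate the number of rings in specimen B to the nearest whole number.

805 rings

Specimen A: true ring count = 573 + 9 = 582.
A: 145.4 mm over 582 years gives 145.4 / 582 ≈ 0.250 mm/yr.
For B, 201.2 / 0.250 = 804.80 years ≈ 805 rings.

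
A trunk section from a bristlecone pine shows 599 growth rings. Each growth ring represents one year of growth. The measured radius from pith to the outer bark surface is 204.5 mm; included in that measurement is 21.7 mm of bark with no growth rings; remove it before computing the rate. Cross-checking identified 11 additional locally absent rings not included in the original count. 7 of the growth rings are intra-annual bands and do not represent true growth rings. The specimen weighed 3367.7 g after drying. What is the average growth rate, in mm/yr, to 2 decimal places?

Adjusted count: 599 − 7 + 11 = 603 growth rings.
Net length = 204.5 − 21.7 = 182.8 mm.
Extension rate ≈ 182.8 / 603 = 0.30 mm/yr.

0.30 mm/yr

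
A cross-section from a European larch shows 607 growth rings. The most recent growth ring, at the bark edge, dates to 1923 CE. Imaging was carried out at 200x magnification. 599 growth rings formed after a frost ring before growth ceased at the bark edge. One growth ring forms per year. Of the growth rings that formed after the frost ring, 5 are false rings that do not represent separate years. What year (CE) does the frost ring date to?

599 growth rings formed after the frost ring.
599 − 5 false = 594 true growth rings after the frost ring.
The growth ring at the bark edge is 1923 CE, so the frost ring dates to 1923 − 594 = 1329 CE.

1329 CE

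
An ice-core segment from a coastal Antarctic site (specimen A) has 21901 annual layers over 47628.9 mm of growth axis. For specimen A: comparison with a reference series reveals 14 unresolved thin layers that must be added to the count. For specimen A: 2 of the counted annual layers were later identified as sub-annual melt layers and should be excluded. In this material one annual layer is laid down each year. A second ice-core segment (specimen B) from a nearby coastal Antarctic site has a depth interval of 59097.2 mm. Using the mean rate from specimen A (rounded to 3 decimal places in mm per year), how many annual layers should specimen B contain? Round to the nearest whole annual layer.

27184 annual layers

Specimen A: adjusted count: 21901 − 2 + 14 = 21913 annual layers.
A: 47628.9 mm over 21913 years gives 47628.9 / 21913 ≈ 2.174 mm/year.
B spans 59097.2 / 2.174 = 27183.62 years ≈ 27184 annual layers.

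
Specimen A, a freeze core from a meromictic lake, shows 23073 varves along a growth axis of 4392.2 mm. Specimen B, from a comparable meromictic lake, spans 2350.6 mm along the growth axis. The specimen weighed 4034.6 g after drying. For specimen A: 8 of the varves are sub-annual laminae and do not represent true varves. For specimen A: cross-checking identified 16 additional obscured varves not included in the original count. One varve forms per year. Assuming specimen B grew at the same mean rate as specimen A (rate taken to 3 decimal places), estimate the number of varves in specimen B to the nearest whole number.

Specimen A: after corrections the count is 23073 − 8 + 16 = 23081 varves.
A: Extension rate ≈ 4392.2 / 23081 = 0.190 mm/year.
For B, 2350.6 / 0.190 = 12371.58 years ≈ 12372 varves.

12372 varves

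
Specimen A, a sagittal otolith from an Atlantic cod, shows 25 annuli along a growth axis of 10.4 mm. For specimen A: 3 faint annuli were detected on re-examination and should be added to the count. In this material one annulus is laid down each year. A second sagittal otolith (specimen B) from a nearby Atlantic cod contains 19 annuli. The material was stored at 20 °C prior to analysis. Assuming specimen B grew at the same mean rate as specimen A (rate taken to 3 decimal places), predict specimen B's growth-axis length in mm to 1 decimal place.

Specimen A: true annulus count = 25 + 3 = 28.
A: Mean rate = 10.4 mm / 28 years ≈ 0.371 mm per year.
B's length ≈ 0.371 × 19 = 7.0 mm.

7.0 mm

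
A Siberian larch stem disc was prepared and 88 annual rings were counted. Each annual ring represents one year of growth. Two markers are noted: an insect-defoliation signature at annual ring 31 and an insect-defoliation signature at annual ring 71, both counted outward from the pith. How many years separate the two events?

71 − 31 = 40 annual rings lie between the two events.
That is 40 years at one annual ring per year.

40 years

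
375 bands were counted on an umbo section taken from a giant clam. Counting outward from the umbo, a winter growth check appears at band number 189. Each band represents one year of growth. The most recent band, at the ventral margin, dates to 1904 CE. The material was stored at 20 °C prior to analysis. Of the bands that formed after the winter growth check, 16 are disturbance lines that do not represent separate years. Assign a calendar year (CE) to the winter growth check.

1734 CE

375 − 189 = 186 bands lie beyond the winter growth check toward the ventral margin.
Excluding 16 false bands: 186 − 16 = 170.
The band at the ventral margin is 1904 CE, so the winter growth check dates to 1904 − 170 = 1734 CE.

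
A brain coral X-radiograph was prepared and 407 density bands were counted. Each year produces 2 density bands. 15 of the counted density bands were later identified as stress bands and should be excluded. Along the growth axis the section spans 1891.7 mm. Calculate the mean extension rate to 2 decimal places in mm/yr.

9.65 mm/yr

True density band count = 407 − 15 = 392.
392 density bands at 2 per year is 392 / 2 = 196 years.
Extension rate ≈ 1891.7 / 196 = 9.65 mm/yr.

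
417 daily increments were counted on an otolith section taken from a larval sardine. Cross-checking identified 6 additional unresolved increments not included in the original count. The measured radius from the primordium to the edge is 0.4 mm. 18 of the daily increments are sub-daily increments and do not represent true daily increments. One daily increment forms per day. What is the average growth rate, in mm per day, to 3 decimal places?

0.001 mm per day

True daily increment count = 417 − 18 + 6 = 405.
0.4 mm over 405 days gives 0.4 / 405 ≈ 0.001 mm per day.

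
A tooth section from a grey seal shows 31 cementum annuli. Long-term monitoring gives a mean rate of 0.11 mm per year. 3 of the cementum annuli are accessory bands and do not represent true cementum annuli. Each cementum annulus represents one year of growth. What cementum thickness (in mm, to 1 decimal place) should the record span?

3.1 mm

Adjusted count: 31 − 3 = 28 cementum annuli.
Length ≈ 0.11 × 28 = 3.1 mm.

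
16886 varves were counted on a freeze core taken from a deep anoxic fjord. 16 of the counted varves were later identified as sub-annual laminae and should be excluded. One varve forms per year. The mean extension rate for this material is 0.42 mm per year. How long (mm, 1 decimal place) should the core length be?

7085.4 mm

Adjusted count: 16886 − 16 = 16870 varves.
Length ≈ 0.42 × 16870 = 7085.4 mm.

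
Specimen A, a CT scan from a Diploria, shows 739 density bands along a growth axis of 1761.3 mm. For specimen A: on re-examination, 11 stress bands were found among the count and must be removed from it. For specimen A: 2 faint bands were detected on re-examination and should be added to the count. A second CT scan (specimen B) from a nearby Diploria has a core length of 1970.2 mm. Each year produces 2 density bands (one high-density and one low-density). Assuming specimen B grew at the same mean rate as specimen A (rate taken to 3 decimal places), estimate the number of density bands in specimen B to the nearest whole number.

Specimen A: adjusted count: 739 − 11 + 2 = 730 density bands.
Specimen A: with 2 density bands per year, 730 / 2 = 365 years.
A: 1761.3 mm over 365 years gives 1761.3 / 365 ≈ 4.825 mm/year.
For B, 1970.2 / 4.825 = 408.33 years; at 2 density bands per year that is 408.33 × 2 ≈ 817 density bands.

817 density bands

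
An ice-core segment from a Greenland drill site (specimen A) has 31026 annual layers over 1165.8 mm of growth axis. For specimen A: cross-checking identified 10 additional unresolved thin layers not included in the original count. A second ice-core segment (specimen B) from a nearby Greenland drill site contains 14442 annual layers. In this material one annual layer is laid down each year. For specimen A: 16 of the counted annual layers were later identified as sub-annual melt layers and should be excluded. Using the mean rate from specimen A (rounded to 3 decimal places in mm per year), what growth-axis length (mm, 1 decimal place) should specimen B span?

Specimen A: adjusted count: 31026 − 16 + 10 = 31020 annual layers.
A: Extension rate ≈ 1165.8 / 31020 = 0.038 mm per year.
Length of B = 0.038 × 14442 = 548.8 mm.

548.8 mm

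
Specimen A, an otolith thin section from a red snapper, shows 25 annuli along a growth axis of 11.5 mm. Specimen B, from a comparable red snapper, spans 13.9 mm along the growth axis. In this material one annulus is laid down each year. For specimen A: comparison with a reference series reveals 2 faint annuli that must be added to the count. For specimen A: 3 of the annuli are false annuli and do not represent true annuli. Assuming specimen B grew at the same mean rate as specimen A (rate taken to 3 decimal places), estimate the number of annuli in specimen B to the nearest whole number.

29 annuli

Specimen A: true annulus count = 25 − 3 + 2 = 24.
A: 11.5 mm over 24 years gives 11.5 / 24 ≈ 0.479 mm per year.
Specimen B: 13.9 mm / 0.479 mm per year = 29.02 years ≈ 29 annuli.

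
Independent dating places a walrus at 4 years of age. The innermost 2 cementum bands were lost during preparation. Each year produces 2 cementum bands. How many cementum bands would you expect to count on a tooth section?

6 cementum bands

4 years at 2 cementum bands per year gives 4 × 2 = 8 cementum bands.
Subtracting the 2 cementum bands not captured gives 8 − 2 = 6 cementum bands in the record.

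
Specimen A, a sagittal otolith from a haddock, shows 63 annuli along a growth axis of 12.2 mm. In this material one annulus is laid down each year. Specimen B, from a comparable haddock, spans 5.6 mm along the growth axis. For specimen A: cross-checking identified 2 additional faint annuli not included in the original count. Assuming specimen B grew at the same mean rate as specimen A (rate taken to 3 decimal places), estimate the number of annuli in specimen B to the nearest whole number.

30 annuli

Specimen A: after corrections the count is 63 + 2 = 65 annuli.
A: Extension rate ≈ 12.2 / 65 = 0.188 mm/yr.
B spans 5.6 / 0.188 = 29.79 years ≈ 30 annuli.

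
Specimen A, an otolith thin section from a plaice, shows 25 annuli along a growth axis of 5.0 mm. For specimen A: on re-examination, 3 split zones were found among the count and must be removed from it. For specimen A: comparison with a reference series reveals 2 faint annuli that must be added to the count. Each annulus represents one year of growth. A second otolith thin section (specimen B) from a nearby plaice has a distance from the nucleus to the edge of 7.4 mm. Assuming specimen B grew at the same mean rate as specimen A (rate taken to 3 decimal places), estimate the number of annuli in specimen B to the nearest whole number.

36 annuli

Specimen A: adjusted count: 25 − 3 + 2 = 24 annuli.
A: 5.0 mm over 24 years gives 5.0 / 24 ≈ 0.208 mm/year.
Specimen B: 7.4 mm / 0.208 mm per year = 35.58 years ≈ 36 annuli.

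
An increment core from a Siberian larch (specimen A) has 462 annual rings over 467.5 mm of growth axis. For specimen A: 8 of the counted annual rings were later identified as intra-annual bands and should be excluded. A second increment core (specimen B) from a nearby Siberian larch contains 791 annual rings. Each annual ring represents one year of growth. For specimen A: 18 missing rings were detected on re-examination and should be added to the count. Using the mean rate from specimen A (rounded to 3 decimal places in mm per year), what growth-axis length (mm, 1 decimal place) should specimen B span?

783.1 mm

Specimen A: adjusted count: 462 − 8 + 18 = 472 annual rings.
A: 467.5 mm over 472 years gives 467.5 / 472 ≈ 0.990 mm/yr.
B's length ≈ 0.990 × 791 = 783.1 mm.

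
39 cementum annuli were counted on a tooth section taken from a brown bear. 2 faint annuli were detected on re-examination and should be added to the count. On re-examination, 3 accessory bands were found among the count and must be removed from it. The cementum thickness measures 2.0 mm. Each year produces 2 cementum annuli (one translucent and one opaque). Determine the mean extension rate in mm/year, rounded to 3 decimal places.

Correcting the raw count gives 39 − 3 + 2 = 38 true cementum annuli.
With 2 cementum annuli per year, 38 / 2 = 19 years.
Extension rate ≈ 2.0 / 19 = 0.105 mm/year.

0.105 mm/year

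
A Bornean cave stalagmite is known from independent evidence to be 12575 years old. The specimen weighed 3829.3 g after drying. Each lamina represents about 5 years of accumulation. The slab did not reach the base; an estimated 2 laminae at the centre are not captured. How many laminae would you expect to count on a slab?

At 5 years per lamina, 12575 / 5 = 2515 laminae are expected.
Less the 2 uncaptured laminae: 2515 − 2 = 2513.

2513 laminae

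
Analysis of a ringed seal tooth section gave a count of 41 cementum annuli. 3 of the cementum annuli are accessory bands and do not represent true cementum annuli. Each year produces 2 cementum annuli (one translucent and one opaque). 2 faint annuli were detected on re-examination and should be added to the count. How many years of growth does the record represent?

Adjusted count: 41 − 3 + 2 = 40 cementum annuli.
40 cementum annuli at 2 per year is 40 / 2 = 20 years.

20 years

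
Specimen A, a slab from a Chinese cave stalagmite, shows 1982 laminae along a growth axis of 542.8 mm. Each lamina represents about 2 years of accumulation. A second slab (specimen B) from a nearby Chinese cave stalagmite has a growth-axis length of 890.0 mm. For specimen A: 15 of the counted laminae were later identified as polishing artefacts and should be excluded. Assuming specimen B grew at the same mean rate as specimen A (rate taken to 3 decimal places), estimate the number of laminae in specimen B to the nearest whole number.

3225 laminae

Specimen A: correcting the raw count gives 1982 − 15 = 1967 true laminae.
Specimen A: at 2 years per lamina, 1967 × 2 = 3934 years.
A: Mean rate = 542.8 mm / 3934 years ≈ 0.138 mm/year.
Specimen B: 890.0 mm / 0.138 mm per year = 6449.28 years; at 2 years per lamina that is 6449.28 / 2 ≈ 3225 laminae.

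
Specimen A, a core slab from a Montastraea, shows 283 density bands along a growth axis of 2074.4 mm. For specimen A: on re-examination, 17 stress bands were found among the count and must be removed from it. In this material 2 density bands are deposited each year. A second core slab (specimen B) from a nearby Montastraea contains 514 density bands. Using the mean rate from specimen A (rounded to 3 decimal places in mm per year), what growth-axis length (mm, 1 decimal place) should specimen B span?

Specimen A: true density band count = 283 − 17 = 266.
Specimen A: with 2 density bands per year, 266 / 2 = 133 years.
A: Extension rate ≈ 2074.4 / 133 = 15.597 mm per year.
Specimen B: dividing by 2 density bands per year: 514 / 2 = 257 years. For B, 15.597 mm/year × 257 years = 4008.4 mm.

4008.4 mm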